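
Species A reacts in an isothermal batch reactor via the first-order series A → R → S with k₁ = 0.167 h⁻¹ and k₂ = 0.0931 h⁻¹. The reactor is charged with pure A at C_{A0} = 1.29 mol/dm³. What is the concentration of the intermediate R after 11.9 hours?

0.563 mol/dm³

Solving the coupled first-order balances gives C_R(t) = [k₁/(k₂−k₁)]·C_{A0}·(e^(−k₁t) − e^(−k₂t)).
e^(−k₁t) = e^(−0.167×11.9) = e^(−1.987) = 0.1371; e^(−k₂t) = e^(−1.108) = 0.3303.
C_R = 0.167×1.29/(0.0931−0.167) × (0.1371−0.3303) = (-2.915)×(-0.1932) = 0.5632 mol/dm³.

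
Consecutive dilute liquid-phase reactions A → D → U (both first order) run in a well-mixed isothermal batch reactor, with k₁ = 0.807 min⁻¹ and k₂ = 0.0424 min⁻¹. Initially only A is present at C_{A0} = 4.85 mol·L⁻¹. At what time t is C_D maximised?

3.85 min

Setting dC_D/dt = 0 gives t_opt = ln(k₂/k₁)/(k₂−k₁).
= ln(0.0424/0.807)/(0.0424−0.807) = ln(0.05254)/-0.7646 = -2.946/-0.7646 = 3.85 min.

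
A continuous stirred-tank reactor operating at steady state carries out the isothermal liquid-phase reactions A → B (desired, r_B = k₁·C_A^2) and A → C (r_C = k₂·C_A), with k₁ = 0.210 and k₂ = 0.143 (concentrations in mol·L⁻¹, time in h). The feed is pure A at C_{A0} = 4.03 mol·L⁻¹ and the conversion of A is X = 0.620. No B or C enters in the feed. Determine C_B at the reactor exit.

Exit C_A = C_{A0}(1−X) = 4.03×0.380 = 1.531 mol·L⁻¹.
In a CSTR the entire volume is at exit conditions, so r_B = 0.210×1.531^2 = 0.4925 and r_C = 0.143×1.531 = 0.2190.
Fraction of consumed A going to B: r_B/(r_B+r_C) = 0.6922.
C_B = 0.6922·C_{A0}·X = 0.6922×4.03×0.620 = 1.73 mol·L⁻¹.

1.73 mol·L⁻¹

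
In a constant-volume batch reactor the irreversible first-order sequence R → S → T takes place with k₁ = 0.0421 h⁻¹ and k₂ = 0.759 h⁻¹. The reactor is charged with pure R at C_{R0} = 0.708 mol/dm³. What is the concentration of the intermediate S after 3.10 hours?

For first-order series with pure R initially, C_S(t) = k₁C_{R0}/(k₂−k₁)·(e^(−k₁t) − e^(−k₂t)).
e^(−k₁t) = e^(−0.0421×3.10) = e^(−0.1305) = 0.8776; e^(−k₂t) = e^(−2.353) = 0.09509.
C_S = 0.0421×0.708/(0.759−0.0421) × (0.8776−0.09509) = 0.04158×0.7826 = 0.03254 mol/dm³.

0.0325 mol/dm³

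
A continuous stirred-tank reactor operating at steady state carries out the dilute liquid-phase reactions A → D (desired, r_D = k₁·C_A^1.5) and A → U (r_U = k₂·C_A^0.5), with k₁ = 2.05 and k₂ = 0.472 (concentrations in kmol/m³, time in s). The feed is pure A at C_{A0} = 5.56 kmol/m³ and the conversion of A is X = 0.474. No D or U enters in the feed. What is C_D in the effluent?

2.44 kmol/m³

Exit C_A = C_{A0}(1−X) = 5.56×0.526 = 2.925 kmol/m³.
In a CSTR the entire volume is at exit conditions, so r_D = 2.05×2.925^1.5 = 10.25 and r_U = 0.472×2.925^0.5 = 0.8072.
Fraction of consumed A going to D: r_D/(r_D+r_U) = 0.9270.
C_D = 0.9270·C_{A0}·X = 0.9270×5.56×0.474 = 2.44 kmol/m³.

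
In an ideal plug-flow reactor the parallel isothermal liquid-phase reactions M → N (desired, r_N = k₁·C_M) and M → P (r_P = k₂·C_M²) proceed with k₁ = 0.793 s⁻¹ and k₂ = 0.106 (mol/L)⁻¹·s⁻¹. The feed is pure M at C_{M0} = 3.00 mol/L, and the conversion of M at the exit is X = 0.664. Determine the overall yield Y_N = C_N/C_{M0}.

C_M = C_{M0}(1−X) = 1.008 mol/L.
Along a PFR/batch, dC_N/dC_M = −r_N/(r_N+r_P) = −k₁/(k₁+k₂·C_M).
Integrating from C_{M0} to C_M: C_N = (0.793/0.106)·ln[(0.793+0.106·3.00)/(0.793+0.106·1.01)] = 7.481·ln(1.111/0.8998) = 1.577 mol/L.
Y_N = C_N/C_{M0} = 1.577/3.00 = 0.526.

0.526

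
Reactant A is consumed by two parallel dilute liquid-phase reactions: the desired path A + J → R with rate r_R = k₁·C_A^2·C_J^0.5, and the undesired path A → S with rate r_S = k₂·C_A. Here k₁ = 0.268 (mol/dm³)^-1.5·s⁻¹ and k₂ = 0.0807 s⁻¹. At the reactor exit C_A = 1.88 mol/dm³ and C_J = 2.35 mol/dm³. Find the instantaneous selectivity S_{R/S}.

9.57

S_{R/S} = r_R/r_S = (k₁·C_A^2·C_J^0.5)/(k₂·C_A) = (k₁/k₂)·C_A·C_J^0.5.
= (0.268×1.880^2×2.350^0.5) / (0.0807×1.880) = 1.452/0.1517 = 9.57.
Since the desired path is higher order in A, keeping C_A high (PFR or concentrated feed) favours R.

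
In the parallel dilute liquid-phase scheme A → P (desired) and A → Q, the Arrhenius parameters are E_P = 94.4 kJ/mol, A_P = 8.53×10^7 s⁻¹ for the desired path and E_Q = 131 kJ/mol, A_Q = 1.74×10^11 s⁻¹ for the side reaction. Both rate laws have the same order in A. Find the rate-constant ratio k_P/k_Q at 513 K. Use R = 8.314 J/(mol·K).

2.61

With equal orders, S_{P/Q} = k_P/k_Q = (A_P/A_Q)·exp[(E_Q−E_P)/(RT)].
(E_Q−E_P)/(RT) = (131−94.4)×10³/(8.314×513) = 36600/4265 = 8.581.
k_P/k_Q = (8.53×10^7/1.74×10^11)·exp(8.581) = 4.902×10^-4 × 5331 = 2.61.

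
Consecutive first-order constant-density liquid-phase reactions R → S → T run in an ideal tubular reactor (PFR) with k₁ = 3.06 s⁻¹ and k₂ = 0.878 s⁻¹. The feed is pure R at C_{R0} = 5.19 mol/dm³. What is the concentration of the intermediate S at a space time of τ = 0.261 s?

2.51 mol/dm³

For first-order series with pure R initially, C_S(τ) = k₁C_{R0}/(k₂−k₁)·(e^(−k₁τ) − e^(−k₂τ)).
e^(−k₁τ) = e^(−3.06×0.261) = e^(−0.7987) = 0.4499; e^(−k₂τ) = e^(−0.2292) = 0.7952.
C_S = 3.06×5.19/(0.878−3.06) × (0.4499−0.7952) = (-7.278)×(-0.3453) = 2.513 mol/dm³.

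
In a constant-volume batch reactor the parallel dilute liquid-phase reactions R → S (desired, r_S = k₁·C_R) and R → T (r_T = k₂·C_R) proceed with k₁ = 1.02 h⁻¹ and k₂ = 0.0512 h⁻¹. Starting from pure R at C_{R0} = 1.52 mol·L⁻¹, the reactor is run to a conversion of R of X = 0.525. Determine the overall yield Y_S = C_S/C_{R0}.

C_R = C_{R0}(1−X) = 0.7220 mol·L⁻¹.
Both paths are first order in R, so the instantaneous fraction to S is constant: dC_S/d(−C_R) = k₁/(k₁+k₂) = 0.9522.
C_S = 0.9522·(C_{R0}−C_R) = 0.9522×0.7980 = 0.760 mol·L⁻¹.
Y_S = C_S/C_{R0} = 0.7599/1.52 = 0.500.

0.500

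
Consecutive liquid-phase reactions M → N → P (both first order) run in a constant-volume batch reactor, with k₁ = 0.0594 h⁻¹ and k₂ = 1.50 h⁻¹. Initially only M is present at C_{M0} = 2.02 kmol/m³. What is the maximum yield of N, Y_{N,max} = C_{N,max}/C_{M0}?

0.0347

Evaluating C_N at t_opt = ln(k₂/k₁)/(k₂−k₁) gives C_{N,max}/C_{M0} = (k₁/k₂)^[k₂/(k₂−k₁)].
= (0.0594/1.50)^(1.50/(1.50−0.0594)) = (0.03960)^(1.041) = 0.03466.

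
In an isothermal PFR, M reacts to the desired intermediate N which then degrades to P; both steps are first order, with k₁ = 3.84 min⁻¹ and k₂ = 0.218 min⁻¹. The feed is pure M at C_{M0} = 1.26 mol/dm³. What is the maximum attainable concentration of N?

At the optimum, C_{N,max}/C_{M0} = (k₁/k₂)^[k₂/(k₂−k₁)].
= (3.84/0.218)^(0.218/(0.218−3.84)) = (17.61)^(-0.06019) = 0.8414.
C_{N,max} = 0.8414×1.26 = 1.06 mol/dm³.

1.06 mol/dm³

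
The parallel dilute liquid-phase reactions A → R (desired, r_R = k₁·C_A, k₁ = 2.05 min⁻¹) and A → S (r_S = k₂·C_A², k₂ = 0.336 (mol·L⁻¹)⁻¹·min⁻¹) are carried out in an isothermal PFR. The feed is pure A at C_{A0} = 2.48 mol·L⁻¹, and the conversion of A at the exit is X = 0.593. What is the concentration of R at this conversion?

C_A = C_{A0}(1−X) = 1.009 mol·L⁻¹.
Along a PFR/batch, dC_R/dC_A = −r_R/(r_R+r_S) = −k₁/(k₁+k₂·C_A).
Integrating from C_{A0} to C_A: C_R = (2.05/0.336)·ln[(2.05+0.336·2.48)/(2.05+0.336·1.01)] = 6.101·ln(2.883/2.389) = 1.147 mol·L⁻¹.

1.15 mol·L⁻¹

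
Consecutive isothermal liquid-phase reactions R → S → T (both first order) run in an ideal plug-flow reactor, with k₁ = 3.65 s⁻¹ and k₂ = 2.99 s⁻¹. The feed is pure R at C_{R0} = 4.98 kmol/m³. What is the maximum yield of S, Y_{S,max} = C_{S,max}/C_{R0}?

0.405

For a first-order series the maximum intermediate yield is C_{S,max}/C_{R0} = (k₁/k₂)^[k₂/(k₂−k₁)].
= (3.65/2.99)^(2.99/(2.99−3.65)) = (1.221)^(-4.530) = 0.4051.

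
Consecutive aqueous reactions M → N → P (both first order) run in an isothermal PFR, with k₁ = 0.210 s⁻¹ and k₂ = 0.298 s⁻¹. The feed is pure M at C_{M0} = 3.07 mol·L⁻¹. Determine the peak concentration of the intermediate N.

0.938 mol·L⁻¹

Evaluating C_N at τ_opt = ln(k₂/k₁)/(k₂−k₁) gives C_{N,max}/C_{M0} = (k₁/k₂)^[k₂/(k₂−k₁)].
= (0.210/0.298)^(0.298/(0.298−0.210)) = (0.7047)^(3.386) = 0.3057.
C_{N,max} = 0.3057×3.07 = 0.938 mol·L⁻¹.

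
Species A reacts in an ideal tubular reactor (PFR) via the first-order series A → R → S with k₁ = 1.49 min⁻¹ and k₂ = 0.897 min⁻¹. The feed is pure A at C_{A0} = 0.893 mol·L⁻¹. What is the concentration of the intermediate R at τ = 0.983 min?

Solving the coupled first-order balances gives C_R(τ) = [k₁/(k₂−k₁)]·C_{A0}·(e^(−k₁τ) − e^(−k₂τ)).
e^(−k₁τ) = e^(−1.49×0.983) = e^(−1.465) = 0.2312; e^(−k₂τ) = e^(−0.8818) = 0.4141.
C_R = 1.49×0.893/(0.897−1.49) × (0.2312−0.4141) = (-2.244)×(-0.1829) = 0.4104 mol·L⁻¹.

0.410 mol·L⁻¹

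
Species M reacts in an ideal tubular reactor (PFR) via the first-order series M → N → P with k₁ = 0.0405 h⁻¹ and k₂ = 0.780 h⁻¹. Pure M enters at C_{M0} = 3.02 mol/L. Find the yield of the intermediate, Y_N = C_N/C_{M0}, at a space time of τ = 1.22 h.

0.0310

The intermediate concentration in a first-order A→B→C sequence is C_N = k₁C_{M0}(e^(−k₁τ) − e^(−k₂τ))/(k₂−k₁).
e^(−k₁τ) = e^(−0.0405×1.22) = e^(−0.04941) = 0.9518; e^(−k₂τ) = e^(−0.9516) = 0.3861.
C_N = 0.0405×3.02/(0.780−0.0405) × (0.9518−0.3861) = 0.1654×0.5657 = 0.09356 mol/L.
Y_N = C_N/C_{M0} = 0.09356/3.02 = 0.0310.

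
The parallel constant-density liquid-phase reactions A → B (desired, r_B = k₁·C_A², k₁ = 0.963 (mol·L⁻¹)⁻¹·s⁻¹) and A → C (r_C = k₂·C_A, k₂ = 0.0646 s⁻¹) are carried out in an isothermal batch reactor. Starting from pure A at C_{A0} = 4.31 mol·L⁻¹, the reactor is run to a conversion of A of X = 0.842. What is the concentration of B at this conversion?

3.51 mol·L⁻¹

C_A = C_{A0}(1−X) = 0.6810 mol·L⁻¹.
Along a PFR/batch, dC_C/dC_A = −r_C/(r_B+r_C) = −k₂/(k₂+k₁·C_A).
Integrating from C_{A0} to C_A: C_C = (0.0646/0.963)·ln[(0.0646+0.963·4.31)/(0.0646+0.963·0.681)] = 0.06708·ln(4.215/0.7204) = 0.1185 mol·L⁻¹.
Then C_B = (C_{A0}−C_A) − C_C = 3.629 − 0.1185 = 3.511 mol·L⁻¹.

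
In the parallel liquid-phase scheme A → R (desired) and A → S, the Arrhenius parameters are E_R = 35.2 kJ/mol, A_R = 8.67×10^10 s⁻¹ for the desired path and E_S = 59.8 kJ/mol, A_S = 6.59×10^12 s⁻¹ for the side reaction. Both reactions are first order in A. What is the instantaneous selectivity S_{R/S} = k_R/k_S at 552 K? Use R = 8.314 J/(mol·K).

With equal orders, S_{R/S} = k_R/k_S = (A_R/A_S)·exp[(E_S−E_R)/(RT)].
(E_S−E_R)/(RT) = (59.8−35.2)×10³/(8.314×552) = 24600/4589 = 5.360.
k_R/k_S = (8.67×10^10/6.59×10^12)·exp(5.360) = 0.01316 × 212.8 = 2.80.
Since E_R < E_S, lowering the temperature improves selectivity toward R.

2.80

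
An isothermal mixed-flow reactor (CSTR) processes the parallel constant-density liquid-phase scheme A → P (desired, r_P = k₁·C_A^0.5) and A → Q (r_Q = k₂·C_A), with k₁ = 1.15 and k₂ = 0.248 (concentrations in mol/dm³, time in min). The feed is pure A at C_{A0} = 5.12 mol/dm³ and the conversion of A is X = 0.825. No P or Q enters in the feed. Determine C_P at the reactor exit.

Exit C_A = C_{A0}(1−X) = 5.12×0.175 = 0.8960 mol/dm³.
In a CSTR the entire volume is at exit conditions, so r_P = 1.15×0.8960^0.5 = 1.089 and r_Q = 0.248×0.8960 = 0.2222.
Fraction of consumed A going to P: r_P/(r_P+r_Q) = 0.8305.
C_P = 0.8305·C_{A0}·X = 0.8305×5.12×0.825 = 3.51 mol/dm³.

3.51 mol/dm³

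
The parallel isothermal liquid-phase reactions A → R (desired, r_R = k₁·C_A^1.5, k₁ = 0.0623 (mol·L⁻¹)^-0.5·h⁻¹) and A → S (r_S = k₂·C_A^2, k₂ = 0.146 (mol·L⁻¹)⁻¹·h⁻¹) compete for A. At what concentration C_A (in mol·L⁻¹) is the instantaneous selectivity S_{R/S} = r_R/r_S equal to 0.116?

S_{R/S} = (k₁/k₂)·C_A^-0.5 ⇒ C_A = (S·k₂/k₁)^(-2).
= (0.116×0.146/0.0623)^(-2) = (0.2718)^(-2) = 13.5 mol·L⁻¹.

13.5 mol·L⁻¹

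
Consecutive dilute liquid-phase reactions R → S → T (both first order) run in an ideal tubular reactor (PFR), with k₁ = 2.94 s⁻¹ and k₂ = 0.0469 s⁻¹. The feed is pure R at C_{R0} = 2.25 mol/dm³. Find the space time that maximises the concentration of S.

The intermediate peaks when r₁ = r₂, i.e. k₁e^(−k₁τ) = k₂e^(−k₂τ), giving τ_opt = ln(k₂/k₁)/(k₂−k₁).
= ln(0.0469/2.94)/(0.0469−2.94) = ln(0.01595)/-2.893 = -4.138/-2.893 = 1.43 s.

1.43 s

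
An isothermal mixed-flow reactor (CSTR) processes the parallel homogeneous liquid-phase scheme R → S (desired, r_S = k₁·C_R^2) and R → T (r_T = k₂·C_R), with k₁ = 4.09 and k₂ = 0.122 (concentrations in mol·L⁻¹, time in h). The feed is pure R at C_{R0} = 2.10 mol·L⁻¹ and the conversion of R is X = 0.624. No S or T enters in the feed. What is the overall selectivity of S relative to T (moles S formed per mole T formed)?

Exit C_R = C_{R0}(1−X) = 2.10×0.376 = 0.7896 mol·L⁻¹.
A CSTR operates uniformly at the exit composition, giving r_S = 2.550 and r_T = 0.09633 (each k·C_R^n at C_R = 0.7896).
Overall selectivity = C_S/C_T = r_Sτ/(r_Tτ) = r_S/r_T = 26.5.

26.5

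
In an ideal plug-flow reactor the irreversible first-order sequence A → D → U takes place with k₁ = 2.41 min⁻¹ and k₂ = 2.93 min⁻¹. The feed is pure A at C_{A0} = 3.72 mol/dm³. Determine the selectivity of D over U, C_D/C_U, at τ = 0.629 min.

0.572

The intermediate concentration in a first-order A→B→C sequence is C_D = k₁C_{A0}(e^(−k₁τ) − e^(−k₂τ))/(k₂−k₁).
e^(−k₁τ) = e^(−2.41×0.629) = e^(−1.516) = 0.2196; e^(−k₂τ) = e^(−1.843) = 0.1583.
C_D = 2.41×3.72/(2.93−2.41) × (0.2196−0.1583) = 17.24×0.06127 = 1.056 mol/dm³.
C_A = C_{A0}e^(−k₁τ) = 0.8170 mol/dm³, so C_U = C_{A0}−C_A−C_D = 1.847 mol/dm³; C_D/C_U = 0.572.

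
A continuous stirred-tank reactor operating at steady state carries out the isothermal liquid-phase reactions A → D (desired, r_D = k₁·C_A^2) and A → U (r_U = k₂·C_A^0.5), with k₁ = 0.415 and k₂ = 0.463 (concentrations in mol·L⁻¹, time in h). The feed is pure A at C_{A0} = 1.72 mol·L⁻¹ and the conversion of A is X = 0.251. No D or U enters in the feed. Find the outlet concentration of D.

0.245 mol·L⁻¹

Exit C_A = C_{A0}(1−X) = 1.72×0.749 = 1.288 mol·L⁻¹.
A CSTR operates uniformly at the exit composition, giving r_D = 0.6888 and r_U = 0.5255 (each k·C_A^n at C_A = 1.288).
Fraction of consumed A going to D: r_D/(r_D+r_U) = 0.5672.
C_D = 0.5672·C_{A0}·X = 0.5672×1.72×0.251 = 0.245 mol·L⁻¹.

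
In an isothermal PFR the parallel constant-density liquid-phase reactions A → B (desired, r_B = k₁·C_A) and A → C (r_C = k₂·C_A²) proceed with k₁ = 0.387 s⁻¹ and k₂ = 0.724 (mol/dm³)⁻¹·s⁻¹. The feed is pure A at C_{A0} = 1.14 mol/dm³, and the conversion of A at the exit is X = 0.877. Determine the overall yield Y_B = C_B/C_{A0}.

C_A = C_{A0}(1−X) = 0.1402 mol/dm³.
Along a PFR/batch, dC_B/dC_A = −r_B/(r_B+r_C) = −k₁/(k₁+k₂·C_A).
Integrating from C_{A0} to C_A: C_B = (0.387/0.724)·ln[(0.387+0.724·1.14)/(0.387+0.724·0.140)] = 0.5345·ln(1.212/0.4885) = 0.4859 mol/dm³.
Y_B = C_B/C_{A0} = 0.4859/1.14 = 0.426.

0.426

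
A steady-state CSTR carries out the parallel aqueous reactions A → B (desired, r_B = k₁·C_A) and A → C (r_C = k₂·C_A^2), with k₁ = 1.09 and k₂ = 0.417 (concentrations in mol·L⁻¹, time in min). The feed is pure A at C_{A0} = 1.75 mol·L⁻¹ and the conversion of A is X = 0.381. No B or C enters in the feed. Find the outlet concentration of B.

Exit C_A = C_{A0}(1−X) = 1.75×0.619 = 1.083 mol·L⁻¹.
In a CSTR the entire volume is at exit conditions, so r_B = 1.09×1.083 = 1.181 and r_C = 0.417×1.083^2 = 0.4893.
Fraction of consumed A going to B: r_B/(r_B+r_C) = 0.7070.
C_B = 0.7070·C_{A0}·X = 0.7070×1.75×0.381 = 0.471 mol·L⁻¹.

0.471 mol·L⁻¹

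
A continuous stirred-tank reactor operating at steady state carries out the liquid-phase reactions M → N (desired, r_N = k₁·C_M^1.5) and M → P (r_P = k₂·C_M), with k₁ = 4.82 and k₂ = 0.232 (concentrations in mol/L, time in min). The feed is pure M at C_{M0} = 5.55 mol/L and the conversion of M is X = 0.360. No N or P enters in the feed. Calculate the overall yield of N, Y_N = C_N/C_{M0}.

0.351

Exit C_M = C_{M0}(1−X) = 5.55×0.640 = 3.552 mol/L.
In a CSTR the entire volume is at exit conditions, so r_N = 4.82×3.552^1.5 = 32.27 and r_P = 0.232×3.552 = 0.8241.
Fraction of consumed M going to N: r_N/(r_N+r_P) = 0.9751.
C_N = 0.9751·C_{M0}·X = 0.9751×5.55×0.360 = 1.95 mol/L; Y_N = C_N/C_{M0} = 0.351.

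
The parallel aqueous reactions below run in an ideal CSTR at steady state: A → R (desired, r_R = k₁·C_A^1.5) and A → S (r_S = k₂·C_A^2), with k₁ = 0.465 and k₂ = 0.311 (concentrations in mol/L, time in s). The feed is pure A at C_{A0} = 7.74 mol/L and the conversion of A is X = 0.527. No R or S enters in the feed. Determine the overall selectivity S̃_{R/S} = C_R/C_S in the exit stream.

Exit C_A = C_{A0}(1−X) = 7.74×0.473 = 3.661 mol/L.
In a CSTR the entire volume is at exit conditions, so r_R = 0.465×3.661^1.5 = 3.257 and r_S = 0.311×3.661^2 = 4.168.
Overall selectivity = C_R/C_S = r_Rτ/(r_Sτ) = r_R/r_S = 0.781.

0.781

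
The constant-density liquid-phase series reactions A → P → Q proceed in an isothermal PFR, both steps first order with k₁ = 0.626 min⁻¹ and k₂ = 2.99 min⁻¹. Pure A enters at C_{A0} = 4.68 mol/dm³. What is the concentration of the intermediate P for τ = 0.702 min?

0.647 mol/dm³

For first-order series with pure A initially, C_P(τ) = k₁C_{A0}/(k₂−k₁)·(e^(−k₁τ) − e^(−k₂τ)).
e^(−k₁τ) = e^(−0.626×0.702) = e^(−0.4395) = 0.6444; e^(−k₂τ) = e^(−2.099) = 0.1226.
C_P = 0.626×4.68/(2.99−0.626) × (0.6444−0.1226) = 1.239×0.5218 = 0.6467 mol/dm³.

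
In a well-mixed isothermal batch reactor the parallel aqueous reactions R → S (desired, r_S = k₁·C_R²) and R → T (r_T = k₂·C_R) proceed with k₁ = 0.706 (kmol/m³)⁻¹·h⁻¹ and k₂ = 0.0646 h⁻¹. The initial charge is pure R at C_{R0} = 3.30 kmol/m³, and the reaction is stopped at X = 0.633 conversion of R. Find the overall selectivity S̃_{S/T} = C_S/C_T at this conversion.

22.9

C_R = C_{R0}(1−X) = 1.211 kmol/m³.
Along a PFR/batch, dC_T/dC_R = −r_T/(r_S+r_T) = −k₂/(k₂+k₁·C_R).
Integrating from C_{R0} to C_R: C_T = (0.0646/0.706)·ln[(0.0646+0.706·3.30)/(0.0646+0.706·1.21)] = 0.09150·ln(2.394/0.9196) = 0.08756 kmol/m³.
Then C_S = (C_{R0}−C_R) − C_T = 2.089 − 0.08756 = 2.001 kmol/m³.
S̃_{S/T} = C_S/C_T = 2.001/0.08756 = 22.9.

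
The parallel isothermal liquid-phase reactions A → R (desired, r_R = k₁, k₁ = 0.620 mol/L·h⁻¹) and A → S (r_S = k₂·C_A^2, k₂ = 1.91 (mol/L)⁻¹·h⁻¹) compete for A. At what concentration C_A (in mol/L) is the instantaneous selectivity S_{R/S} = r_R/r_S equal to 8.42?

0.196 mol/L

S_{R/S} = (k₁/k₂)·C_A^-2 ⇒ C_A = (S·k₂/k₁)^(-0.5).
= (8.42×1.91/0.620)^(-0.5) = (25.94)^(-0.5) = 0.196 mol/L.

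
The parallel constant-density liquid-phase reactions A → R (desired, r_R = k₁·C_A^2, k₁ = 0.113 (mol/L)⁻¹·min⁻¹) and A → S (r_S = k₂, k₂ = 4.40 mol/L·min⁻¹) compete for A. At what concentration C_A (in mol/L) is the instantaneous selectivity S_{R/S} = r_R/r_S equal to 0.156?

S_{R/S} = (k₁/k₂)·C_A^2 ⇒ C_A = (S·k₂/k₁)^(0.5).
= (0.156×4.40/0.113)^(0.5) = (6.074)^(0.5) = 2.46 mol/L.

2.46 mol/L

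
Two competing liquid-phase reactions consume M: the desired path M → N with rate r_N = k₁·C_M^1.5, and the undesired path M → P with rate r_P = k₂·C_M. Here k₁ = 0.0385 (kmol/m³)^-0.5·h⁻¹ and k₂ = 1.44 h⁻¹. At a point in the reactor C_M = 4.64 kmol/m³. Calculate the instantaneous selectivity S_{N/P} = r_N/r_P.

0.0576

S_{N/P} = r_N/r_P = (k₁·C_M^1.5)/(k₂·C_M) = (k₁/k₂)·C_M^0.5.
= (0.0385×4.640^1.5) / (1.44×4.640) = 0.3848/6.682 = 0.0576.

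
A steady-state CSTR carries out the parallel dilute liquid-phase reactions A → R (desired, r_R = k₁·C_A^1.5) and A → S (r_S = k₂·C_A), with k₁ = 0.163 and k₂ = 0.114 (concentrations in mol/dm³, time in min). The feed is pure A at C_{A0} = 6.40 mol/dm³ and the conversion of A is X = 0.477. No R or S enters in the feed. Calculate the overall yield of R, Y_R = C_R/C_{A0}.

0.345

Exit C_A = C_{A0}(1−X) = 6.40×0.523 = 3.347 mol/dm³.
Rates in a CSTR are evaluated at the outlet concentration: r_R = 0.163×3.347^1.5 = 0.9982, r_S = 0.114×3.347 = 0.3816.
Fraction of consumed A going to R: r_R/(r_R+r_S) = 0.7234.
C_R = 0.7234·C_{A0}·X = 0.7234×6.40×0.477 = 2.21 mol/dm³; Y_R = C_R/C_{A0} = 0.345.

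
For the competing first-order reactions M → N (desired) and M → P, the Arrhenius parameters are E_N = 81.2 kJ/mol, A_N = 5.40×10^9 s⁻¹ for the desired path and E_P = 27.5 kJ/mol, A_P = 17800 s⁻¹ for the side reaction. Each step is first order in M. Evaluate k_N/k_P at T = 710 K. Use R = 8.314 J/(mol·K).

k_N/k_P = (A_N/A_P)·exp[−(E_N−E_P)/(RT)] = (A_N/A_P)·exp[(E_P−E_N)/(RT)].
(E_P−E_N)/(RT) = (27.5−81.2)×10³/(8.314×710) = -53700/5903 = -9.097.
k_N/k_P = (5.40×10^9/17800)·exp(-9.097) = 3.034×10^5 × 1.120×10^-4 = 34.0.
Since E_N > E_P, raising the temperature improves selectivity toward N.

34.0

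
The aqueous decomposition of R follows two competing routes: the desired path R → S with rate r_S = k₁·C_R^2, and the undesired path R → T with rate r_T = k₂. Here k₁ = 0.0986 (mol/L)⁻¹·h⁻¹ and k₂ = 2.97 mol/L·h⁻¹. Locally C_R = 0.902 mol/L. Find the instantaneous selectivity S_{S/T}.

0.0270

S_{S/T} = r_S/r_T = (k₁·C_R^2)/(k₂) = (k₁/k₂)·C_R^2.
= (0.0986×0.9020^2) / (2.97) = 0.08022/2.970 = 0.0270.
Since the desired path is higher order in R, keeping C_R high (PFR or concentrated feed) favours S.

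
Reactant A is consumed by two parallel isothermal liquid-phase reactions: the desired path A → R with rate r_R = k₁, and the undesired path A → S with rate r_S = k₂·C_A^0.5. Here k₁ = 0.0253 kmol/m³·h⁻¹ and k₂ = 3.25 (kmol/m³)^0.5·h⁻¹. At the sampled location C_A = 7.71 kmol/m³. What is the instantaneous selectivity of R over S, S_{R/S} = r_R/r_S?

0.00280

S_{R/S} = r_R/r_S = (k₁)/(k₂·C_A^0.5) = (k₁/k₂)·C_A^-0.5.
= (0.0253) / (3.25×7.710^0.5) = 0.02530/9.024 = 0.00280.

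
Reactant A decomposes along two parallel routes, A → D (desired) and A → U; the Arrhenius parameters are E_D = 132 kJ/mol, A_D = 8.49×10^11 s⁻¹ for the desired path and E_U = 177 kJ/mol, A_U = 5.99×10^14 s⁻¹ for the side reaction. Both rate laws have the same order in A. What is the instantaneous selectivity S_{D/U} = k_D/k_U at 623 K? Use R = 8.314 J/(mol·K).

8.41

k_D/k_U = (A_D/A_U)·exp[−(E_D−E_U)/(RT)] = (A_D/A_U)·exp[(E_U−E_D)/(RT)].
(E_U−E_D)/(RT) = (177−132)×10³/(8.314×623) = 45000/5180 = 8.688.
k_D/k_U = (8.49×10^11/5.99×10^14)·exp(8.688) = 0.001417 × 5931 = 8.41.
Since E_D < E_U, lowering the temperature improves selectivity toward D.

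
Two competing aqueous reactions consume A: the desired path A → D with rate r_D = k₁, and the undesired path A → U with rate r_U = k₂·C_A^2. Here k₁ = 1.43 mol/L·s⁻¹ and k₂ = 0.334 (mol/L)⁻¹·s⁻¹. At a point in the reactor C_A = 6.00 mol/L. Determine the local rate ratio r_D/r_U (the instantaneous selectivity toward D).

S_{D/U} = r_D/r_U = (k₁)/(k₂·C_A^2) = (k₁/k₂)·C_A^-2.
= (1.43) / (0.334×6.000^2) = 1.430/12.02 = 0.119.
The undesired path is higher order in A, so low C_A (CSTR or dilute feed) favours D.

0.119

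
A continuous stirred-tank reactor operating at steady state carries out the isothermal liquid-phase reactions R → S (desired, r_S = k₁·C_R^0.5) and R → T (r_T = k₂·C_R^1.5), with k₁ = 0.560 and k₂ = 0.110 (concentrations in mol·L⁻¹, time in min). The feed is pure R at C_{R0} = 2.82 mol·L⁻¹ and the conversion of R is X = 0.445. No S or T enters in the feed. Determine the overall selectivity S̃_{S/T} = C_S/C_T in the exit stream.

Exit C_R = C_{R0}(1−X) = 2.82×0.555 = 1.565 mol·L⁻¹.
In a CSTR the entire volume is at exit conditions, so r_S = 0.560×1.565^0.5 = 0.7006 and r_T = 0.110×1.565^1.5 = 0.2154.
Overall selectivity = C_S/C_T = r_Sτ/(r_Tτ) = r_S/r_T = 3.25.

3.25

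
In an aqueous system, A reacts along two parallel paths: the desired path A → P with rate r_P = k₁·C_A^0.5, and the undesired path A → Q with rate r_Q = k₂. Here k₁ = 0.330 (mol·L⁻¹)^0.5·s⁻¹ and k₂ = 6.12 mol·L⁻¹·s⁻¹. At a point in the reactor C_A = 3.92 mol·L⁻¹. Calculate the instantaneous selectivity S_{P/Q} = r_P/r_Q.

S_{P/Q} = r_P/r_Q = (k₁·C_A^0.5)/(k₂) = (k₁/k₂)·C_A^0.5.
= (0.330×3.920^0.5) / (6.12) = 0.6534/6.120 = 0.107.
Since the desired path is higher order in A, keeping C_A high (PFR or concentrated feed) favours P.

0.107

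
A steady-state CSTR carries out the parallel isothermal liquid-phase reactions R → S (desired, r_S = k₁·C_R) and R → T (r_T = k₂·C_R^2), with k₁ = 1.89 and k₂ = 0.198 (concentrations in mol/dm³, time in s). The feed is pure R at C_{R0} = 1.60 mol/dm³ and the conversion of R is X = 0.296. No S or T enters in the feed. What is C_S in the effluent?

Exit C_R = C_{R0}(1−X) = 1.60×0.704 = 1.126 mol/dm³.
Rates in a CSTR are evaluated at the outlet concentration: r_S = 1.89×1.126 = 2.129, r_T = 0.198×1.126^2 = 0.2512.
Fraction of consumed R going to S: r_S/(r_S+r_T) = 0.8945.
C_S = 0.8945·C_{R0}·X = 0.8945×1.60×0.296 = 0.424 mol/dm³.

0.424 mol/dm³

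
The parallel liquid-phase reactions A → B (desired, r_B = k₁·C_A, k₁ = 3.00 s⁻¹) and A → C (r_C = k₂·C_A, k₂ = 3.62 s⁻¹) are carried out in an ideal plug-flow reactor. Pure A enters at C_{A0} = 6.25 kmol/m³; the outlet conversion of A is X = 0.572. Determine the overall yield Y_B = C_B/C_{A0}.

0.259

C_A = C_{A0}(1−X) = 2.675 kmol/m³.
Both paths are first order in A, so the instantaneous fraction to B is constant: dC_B/d(−C_A) = k₁/(k₁+k₂) = 0.4532.
C_B = 0.4532·(C_{A0}−C_A) = 0.4532×3.575 = 1.62 kmol/m³.
Y_B = C_B/C_{A0} = 1.620/6.25 = 0.259.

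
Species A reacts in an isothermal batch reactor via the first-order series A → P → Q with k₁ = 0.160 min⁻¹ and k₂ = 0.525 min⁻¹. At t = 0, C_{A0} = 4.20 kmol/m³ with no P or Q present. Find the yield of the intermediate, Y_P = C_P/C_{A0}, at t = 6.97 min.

0.132

Solving the coupled first-order balances gives C_P(t) = [k₁/(k₂−k₁)]·C_{A0}·(e^(−k₁t) − e^(−k₂t)).
e^(−k₁t) = e^(−0.160×6.97) = e^(−1.115) = 0.3278; e^(−k₂t) = e^(−3.659) = 0.02575.
C_P = 0.160×4.20/(0.525−0.160) × (0.3278−0.02575) = 1.841×0.3021 = 0.5562 kmol/m³.
Y_P = C_P/C_{A0} = 0.5562/4.20 = 0.132.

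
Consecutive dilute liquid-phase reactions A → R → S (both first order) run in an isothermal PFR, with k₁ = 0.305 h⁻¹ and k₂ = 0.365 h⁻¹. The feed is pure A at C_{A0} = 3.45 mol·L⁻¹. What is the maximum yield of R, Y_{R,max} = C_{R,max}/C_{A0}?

At the optimum, C_{R,max}/C_{A0} = (k₁/k₂)^[k₂/(k₂−k₁)].
= (0.305/0.365)^(0.365/(0.365−0.305)) = (0.8356)^(6.083) = 0.3354.

0.335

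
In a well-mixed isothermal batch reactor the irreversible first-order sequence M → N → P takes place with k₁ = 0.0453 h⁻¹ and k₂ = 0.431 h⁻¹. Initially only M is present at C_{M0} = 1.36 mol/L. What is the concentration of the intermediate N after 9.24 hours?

Solving the coupled first-order balances gives C_N(t) = [k₁/(k₂−k₁)]·C_{M0}·(e^(−k₁t) − e^(−k₂t)).
e^(−k₁t) = e^(−0.0453×9.24) = e^(−0.4186) = 0.6580; e^(−k₂t) = e^(−3.982) = 0.01864.
C_N = 0.0453×1.36/(0.431−0.0453) × (0.6580−0.01864) = 0.1597×0.6393 = 0.1021 mol/L.

0.102 mol/L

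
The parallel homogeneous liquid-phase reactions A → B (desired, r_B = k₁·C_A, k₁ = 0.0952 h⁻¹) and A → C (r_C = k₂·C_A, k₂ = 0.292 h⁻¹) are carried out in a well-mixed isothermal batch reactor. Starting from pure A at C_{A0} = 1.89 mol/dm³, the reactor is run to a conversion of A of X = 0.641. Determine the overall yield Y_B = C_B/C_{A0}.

0.158

C_A = C_{A0}(1−X) = 0.6785 mol/dm³.
Both paths are first order in A, so the instantaneous fraction to B is constant: dC_B/d(−C_A) = k₁/(k₁+k₂) = 0.2459.
C_B = 0.2459·(C_{A0}−C_A) = 0.2459×1.211 = 0.298 mol/dm³.
Y_B = C_B/C_{A0} = 0.2979/1.89 = 0.158.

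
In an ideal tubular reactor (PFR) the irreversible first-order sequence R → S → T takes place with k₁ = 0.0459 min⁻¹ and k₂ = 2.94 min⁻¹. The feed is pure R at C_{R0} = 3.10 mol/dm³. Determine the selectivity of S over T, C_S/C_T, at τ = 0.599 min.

0.881

The intermediate concentration in a first-order A→B→C sequence is C_S = k₁C_{R0}(e^(−k₁τ) − e^(−k₂τ))/(k₂−k₁).
e^(−k₁τ) = e^(−0.0459×0.599) = e^(−0.02749) = 0.9729; e^(−k₂τ) = e^(−1.761) = 0.1719.
C_S = 0.0459×3.10/(2.94−0.0459) × (0.9729−0.1719) = 0.04917×0.8010 = 0.03938 mol/dm³.
C_R = C_{R0}e^(−k₁τ) = 3.016 mol/dm³, so C_T = C_{R0}−C_R−C_S = 0.04469 mol/dm³; C_S/C_T = 0.881.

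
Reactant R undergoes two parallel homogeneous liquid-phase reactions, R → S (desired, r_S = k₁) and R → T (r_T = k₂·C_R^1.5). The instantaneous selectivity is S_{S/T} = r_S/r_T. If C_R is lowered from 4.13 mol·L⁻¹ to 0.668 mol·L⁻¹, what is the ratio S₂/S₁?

S_{S/T} = (k₁/k₂)·C_R^-1.5, so S₂/S₁ = (C_{R,2}/C_{R,1})^-1.5.
= (0.668/4.13)^(-1.5) = (0.1617)^(-1.5) = 15.4.

15.4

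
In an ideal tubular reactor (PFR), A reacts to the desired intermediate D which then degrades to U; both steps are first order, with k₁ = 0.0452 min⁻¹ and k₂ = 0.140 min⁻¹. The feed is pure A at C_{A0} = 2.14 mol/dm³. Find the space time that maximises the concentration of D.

11.9 min

The intermediate peaks when r₁ = r₂, i.e. k₁e^(−k₁τ) = k₂e^(−k₂τ), giving τ_opt = ln(k₂/k₁)/(k₂−k₁).
= ln(0.140/0.0452)/(0.140−0.0452) = ln(3.097)/0.09480 = 1.131/0.09480 = 11.9 min.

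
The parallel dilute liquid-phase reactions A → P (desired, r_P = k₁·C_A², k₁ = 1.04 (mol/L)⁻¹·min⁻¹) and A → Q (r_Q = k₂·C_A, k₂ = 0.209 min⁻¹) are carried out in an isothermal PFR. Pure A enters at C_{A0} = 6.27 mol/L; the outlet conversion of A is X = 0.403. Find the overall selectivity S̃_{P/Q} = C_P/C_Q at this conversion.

24.4

C_A = C_{A0}(1−X) = 3.743 mol/L.
Along a PFR/batch, dC_Q/dC_A = −r_Q/(r_P+r_Q) = −k₂/(k₂+k₁·C_A).
Integrating from C_{A0} to C_A: C_Q = (0.209/1.04)·ln[(0.209+1.04·6.27)/(0.209+1.04·3.74)] = 0.2010·ln(6.730/4.102) = 0.09949 mol/L.
Then C_P = (C_{A0}−C_A) − C_Q = 2.527 − 0.09949 = 2.427 mol/L.
S̃_{P/Q} = C_P/C_Q = 2.427/0.09949 = 24.4.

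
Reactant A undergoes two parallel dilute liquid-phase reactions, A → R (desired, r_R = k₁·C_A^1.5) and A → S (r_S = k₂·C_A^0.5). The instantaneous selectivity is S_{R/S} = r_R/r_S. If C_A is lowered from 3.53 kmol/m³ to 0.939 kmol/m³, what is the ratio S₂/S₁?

S_{R/S} = (k₁/k₂)·C_A, so S₂/S₁ = (C_{A,2}/C_{A,1}).
= 0.939/3.53 = 0.266.

0.266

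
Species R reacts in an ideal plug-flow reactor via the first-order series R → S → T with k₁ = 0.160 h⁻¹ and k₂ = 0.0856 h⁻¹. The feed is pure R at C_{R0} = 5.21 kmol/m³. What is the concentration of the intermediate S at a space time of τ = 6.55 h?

For first-order series with pure R initially, C_S(τ) = k₁C_{R0}/(k₂−k₁)·(e^(−k₁τ) − e^(−k₂τ)).
e^(−k₁τ) = e^(−0.160×6.55) = e^(−1.048) = 0.3506; e^(−k₂τ) = e^(−0.5607) = 0.5708.
C_S = 0.160×5.21/(0.0856−0.160) × (0.3506−0.5708) = (-11.20)×(-0.2202) = 2.467 kmol/m³.

2.47 kmol/m³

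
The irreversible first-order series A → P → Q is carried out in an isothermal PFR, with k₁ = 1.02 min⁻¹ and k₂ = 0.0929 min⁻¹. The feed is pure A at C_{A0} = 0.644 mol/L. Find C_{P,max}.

0.507 mol/L

At the optimum, C_{P,max}/C_{A0} = (k₁/k₂)^[k₂/(k₂−k₁)].
= (1.02/0.0929)^(0.0929/(0.0929−1.02)) = (10.98)^(-0.1002) = 0.7866.
C_{P,max} = 0.7866×0.644 = 0.507 mol/L.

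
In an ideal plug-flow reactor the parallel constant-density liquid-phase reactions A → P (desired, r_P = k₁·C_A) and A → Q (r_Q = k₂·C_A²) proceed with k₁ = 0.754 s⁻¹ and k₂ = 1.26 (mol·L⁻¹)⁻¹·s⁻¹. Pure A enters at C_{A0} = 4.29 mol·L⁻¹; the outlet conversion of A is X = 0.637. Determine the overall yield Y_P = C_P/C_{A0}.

C_A = C_{A0}(1−X) = 1.557 mol·L⁻¹.
Along a PFR/batch, dC_P/dC_A = −r_P/(r_P+r_Q) = −k₁/(k₁+k₂·C_A).
Integrating from C_{A0} to C_A: C_P = (0.754/1.26)·ln[(0.754+1.26·4.29)/(0.754+1.26·1.56)] = 0.5984·ln(6.159/2.716) = 0.4900 mol·L⁻¹.
Y_P = C_P/C_{A0} = 0.4900/4.29 = 0.114.

0.114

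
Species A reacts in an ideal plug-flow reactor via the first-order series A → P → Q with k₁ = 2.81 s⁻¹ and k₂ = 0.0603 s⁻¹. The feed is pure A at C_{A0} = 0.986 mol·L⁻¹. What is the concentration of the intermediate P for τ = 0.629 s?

0.798 mol·L⁻¹

The intermediate concentration in a first-order A→B→C sequence is C_P = k₁C_{A0}(e^(−k₁τ) − e^(−k₂τ))/(k₂−k₁).
e^(−k₁τ) = e^(−2.81×0.629) = e^(−1.767) = 0.1708; e^(−k₂τ) = e^(−0.03793) = 0.9628.
C_P = 2.81×0.986/(0.0603−2.81) × (0.1708−0.9628) = (-1.008)×(-0.7920) = 0.7981 mol·L⁻¹.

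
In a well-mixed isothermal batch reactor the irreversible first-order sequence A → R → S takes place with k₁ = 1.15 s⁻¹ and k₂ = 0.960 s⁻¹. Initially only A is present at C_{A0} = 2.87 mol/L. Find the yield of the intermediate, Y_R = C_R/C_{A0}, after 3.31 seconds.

0.118

Solving the coupled first-order balances gives C_R(t) = [k₁/(k₂−k₁)]·C_{A0}·(e^(−k₁t) − e^(−k₂t)).
e^(−k₁t) = e^(−1.15×3.31) = e^(−3.806) = 0.02223; e^(−k₂t) = e^(−3.178) = 0.04169.
C_R = 1.15×2.87/(0.960−1.15) × (0.02223−0.04169) = (-17.37)×(-0.01946) = 0.3380 mol/L.
Y_R = C_R/C_{A0} = 0.3380/2.87 = 0.118.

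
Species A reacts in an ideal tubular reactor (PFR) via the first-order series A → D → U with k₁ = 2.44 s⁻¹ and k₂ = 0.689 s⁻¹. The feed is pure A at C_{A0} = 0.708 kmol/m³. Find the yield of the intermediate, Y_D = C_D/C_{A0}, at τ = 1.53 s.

The intermediate concentration in a first-order A→B→C sequence is C_D = k₁C_{A0}(e^(−k₁τ) − e^(−k₂τ))/(k₂−k₁).
e^(−k₁τ) = e^(−2.44×1.53) = e^(−3.733) = 0.02392; e^(−k₂τ) = e^(−1.054) = 0.3485.
C_D = 2.44×0.708/(0.689−2.44) × (0.02392−0.3485) = (-0.9866)×(-0.3246) = 0.3202 kmol/m³.
Y_D = C_D/C_{A0} = 0.3202/0.708 = 0.452.

0.452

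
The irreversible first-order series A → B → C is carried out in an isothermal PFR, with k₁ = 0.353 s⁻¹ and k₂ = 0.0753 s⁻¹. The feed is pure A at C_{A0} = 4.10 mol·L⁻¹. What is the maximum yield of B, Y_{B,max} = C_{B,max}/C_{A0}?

At the optimum, C_{B,max}/C_{A0} = (k₁/k₂)^[k₂/(k₂−k₁)].
= (0.353/0.0753)^(0.0753/(0.0753−0.353)) = (4.688)^(-0.2712) = 0.6577.

0.658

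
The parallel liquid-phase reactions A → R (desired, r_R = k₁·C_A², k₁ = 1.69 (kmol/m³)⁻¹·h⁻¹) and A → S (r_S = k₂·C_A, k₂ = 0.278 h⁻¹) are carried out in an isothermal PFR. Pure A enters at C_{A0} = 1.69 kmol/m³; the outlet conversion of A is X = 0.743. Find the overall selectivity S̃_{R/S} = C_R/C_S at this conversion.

C_A = C_{A0}(1−X) = 0.4343 kmol/m³.
Along a PFR/batch, dC_S/dC_A = −r_S/(r_R+r_S) = −k₂/(k₂+k₁·C_A).
Integrating from C_{A0} to C_A: C_S = (0.278/1.69)·ln[(0.278+1.69·1.69)/(0.278+1.69·0.434)] = 0.1645·ln(3.134/1.012) = 0.1859 kmol/m³.
Then C_R = (C_{A0}−C_A) − C_S = 1.256 − 0.1859 = 1.070 kmol/m³.
S̃_{R/S} = C_R/C_S = 1.070/0.1859 = 5.75.

5.75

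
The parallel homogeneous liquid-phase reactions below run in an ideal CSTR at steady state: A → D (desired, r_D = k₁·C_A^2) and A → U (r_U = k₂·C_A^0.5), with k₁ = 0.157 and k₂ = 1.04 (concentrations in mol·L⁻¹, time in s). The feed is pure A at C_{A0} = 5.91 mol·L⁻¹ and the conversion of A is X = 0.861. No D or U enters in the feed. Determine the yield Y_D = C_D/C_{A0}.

Exit C_A = C_{A0}(1−X) = 5.91×0.139 = 0.8215 mol·L⁻¹.
In a CSTR the entire volume is at exit conditions, so r_D = 0.157×0.8215^2 = 0.1060 and r_U = 1.04×0.8215^0.5 = 0.9426.
Fraction of consumed A going to D: r_D/(r_D+r_U) = 0.1010.
C_D = 0.1010·C_{A0}·X = 0.1010×5.91×0.861 = 0.514 mol·L⁻¹; Y_D = C_D/C_{A0} = 0.0870.

0.0870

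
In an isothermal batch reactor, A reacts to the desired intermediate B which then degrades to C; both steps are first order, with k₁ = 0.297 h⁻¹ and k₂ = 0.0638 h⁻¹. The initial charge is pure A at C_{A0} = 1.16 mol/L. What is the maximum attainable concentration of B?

0.762 mol/L

At the optimum, C_{B,max}/C_{A0} = (k₁/k₂)^[k₂/(k₂−k₁)].
= (0.297/0.0638)^(0.0638/(0.0638−0.297)) = (4.655)^(-0.2736) = 0.6565.
C_{B,max} = 0.6565×1.16 = 0.762 mol/L.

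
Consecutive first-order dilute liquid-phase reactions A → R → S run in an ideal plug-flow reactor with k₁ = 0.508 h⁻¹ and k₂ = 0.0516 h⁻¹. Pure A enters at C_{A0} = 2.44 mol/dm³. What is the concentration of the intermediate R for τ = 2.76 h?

1.69 mol/dm³

For first-order series with pure A initially, C_R(τ) = k₁C_{A0}/(k₂−k₁)·(e^(−k₁τ) − e^(−k₂τ)).
e^(−k₁τ) = e^(−0.508×2.76) = e^(−1.402) = 0.2461; e^(−k₂τ) = e^(−0.1424) = 0.8673.
C_R = 0.508×2.44/(0.0516−0.508) × (0.2461−0.8673) = (-2.716)×(-0.6212) = 1.687 mol/dm³.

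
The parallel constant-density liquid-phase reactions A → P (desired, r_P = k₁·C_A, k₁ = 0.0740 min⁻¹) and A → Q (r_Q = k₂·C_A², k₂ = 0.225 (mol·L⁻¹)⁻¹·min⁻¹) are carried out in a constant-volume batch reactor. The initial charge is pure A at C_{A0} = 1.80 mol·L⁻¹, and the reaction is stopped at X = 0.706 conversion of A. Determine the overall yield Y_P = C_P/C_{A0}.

C_A = C_{A0}(1−X) = 0.5292 mol·L⁻¹.
Along a PFR/batch, dC_P/dC_A = −r_P/(r_P+r_Q) = −k₁/(k₁+k₂·C_A).
Integrating from C_{A0} to C_A: C_P = (0.0740/0.225)·ln[(0.0740+0.225·1.80)/(0.0740+0.225·0.529)] = 0.3289·ln(0.4790/0.1931) = 0.2988 mol·L⁻¹.
Y_P = C_P/C_{A0} = 0.2988/1.80 = 0.166.

0.166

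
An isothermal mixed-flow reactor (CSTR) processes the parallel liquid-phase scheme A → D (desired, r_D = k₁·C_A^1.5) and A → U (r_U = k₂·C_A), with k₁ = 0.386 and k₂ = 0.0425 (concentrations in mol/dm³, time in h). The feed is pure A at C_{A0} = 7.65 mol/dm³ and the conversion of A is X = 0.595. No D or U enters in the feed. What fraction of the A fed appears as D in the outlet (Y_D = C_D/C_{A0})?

Exit C_A = C_{A0}(1−X) = 7.65×0.405 = 3.098 mol/dm³.
A CSTR operates uniformly at the exit composition, giving r_D = 2.105 and r_U = 0.1317 (each k·C_A^n at C_A = 3.098).
Fraction of consumed A going to D: r_D/(r_D+r_U) = 0.9411.
C_D = 0.9411·C_{A0}·X = 0.9411×7.65×0.595 = 4.28 mol/dm³; Y_D = C_D/C_{A0} = 0.560.

0.560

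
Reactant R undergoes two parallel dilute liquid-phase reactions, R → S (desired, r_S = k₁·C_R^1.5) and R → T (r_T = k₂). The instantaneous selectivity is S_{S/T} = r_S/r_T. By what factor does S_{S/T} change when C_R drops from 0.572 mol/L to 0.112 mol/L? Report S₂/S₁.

S_{S/T} = (k₁/k₂)·C_R^1.5, so S₂/S₁ = (C_{R,2}/C_{R,1})^1.5.
= (0.112/0.572)^1.5 = (0.1958)^1.5 = 0.0866.
Selectivity toward S falls as C_R falls — high-concentration operation is favoured.

0.0866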